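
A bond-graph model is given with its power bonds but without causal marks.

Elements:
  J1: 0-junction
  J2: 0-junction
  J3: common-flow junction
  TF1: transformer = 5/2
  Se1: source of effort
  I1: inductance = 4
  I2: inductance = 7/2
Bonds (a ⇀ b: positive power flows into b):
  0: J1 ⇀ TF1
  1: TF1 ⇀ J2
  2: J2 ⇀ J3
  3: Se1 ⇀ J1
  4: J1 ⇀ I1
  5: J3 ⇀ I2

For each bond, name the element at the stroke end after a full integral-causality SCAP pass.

b0 stroke at TF1
b1 stroke at J2
b2 stroke at J3
b3 stroke at J1
b4 stroke at I1
b5 stroke at I2

bond 3 stroke at J1  (Se1 (Se) sets effort on bond)
bond 0 stroke at TF1  (J1 effort already set via bond 3)
bond 4 stroke at I1  (common-e at J1 fixed by 3)
bond 1 stroke at J2  (TF1: transformer flips bond 0)
bond 2 stroke at J3  (J2 effort already set via bond 1)
bond 5 stroke at I2  (J3: last free bond brings flow in)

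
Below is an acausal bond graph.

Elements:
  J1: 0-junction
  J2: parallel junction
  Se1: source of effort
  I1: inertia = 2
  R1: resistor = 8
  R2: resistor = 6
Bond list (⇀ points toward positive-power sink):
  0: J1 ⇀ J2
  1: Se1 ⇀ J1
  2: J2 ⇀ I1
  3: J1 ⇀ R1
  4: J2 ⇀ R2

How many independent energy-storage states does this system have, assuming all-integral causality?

1  (I1 all integral)

b1 stroke→J1  (source Se1 imposes e)
b0 stroke→J2  (common-e at J1 fixed by 1)
b3 stroke→R1  (J1 effort already set via bond 1)
b2 stroke→I1  (J2: bond 0 brought effort, rest push out)
b4 stroke→R2  (J2: bond 0 brought effort, rest push out)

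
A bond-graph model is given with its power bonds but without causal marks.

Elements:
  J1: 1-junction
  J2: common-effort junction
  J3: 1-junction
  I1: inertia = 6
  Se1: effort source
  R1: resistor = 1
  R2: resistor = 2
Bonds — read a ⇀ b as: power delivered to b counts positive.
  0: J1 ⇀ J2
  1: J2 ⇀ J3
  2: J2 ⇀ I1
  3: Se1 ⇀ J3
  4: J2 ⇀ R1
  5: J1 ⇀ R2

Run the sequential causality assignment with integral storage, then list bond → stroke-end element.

β0 →J1
β1 →J2
β2 →I1
β3 →J3
β4 →R1
β5 →R2

#3 |J3  (Se1: effort source, stroke at far end)
#1 |J2  (J3: last free bond brings flow in)
#0 |J1  (common-e at J2 fixed by 1)
#2 |I1  (0-jn J2 has e-setter on 1)
#4 |R1  (J2 effort already set via bond 1)
#5 |R2  (closing 1-jn rule on J1)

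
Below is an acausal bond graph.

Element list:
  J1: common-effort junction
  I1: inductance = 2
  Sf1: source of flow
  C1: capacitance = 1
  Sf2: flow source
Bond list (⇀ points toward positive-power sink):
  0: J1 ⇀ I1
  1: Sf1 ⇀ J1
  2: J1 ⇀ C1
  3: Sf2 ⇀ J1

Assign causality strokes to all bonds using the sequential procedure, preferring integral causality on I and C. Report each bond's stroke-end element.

bond 1 stroke at Sf1  (Sf1: flow source, stroke at near end)
bond 3 stroke at Sf2  (Sf2 fixes flow; stroke at Sf2)
bond 0 stroke at I1  (I1 outputs flow p/I1)
bond 2 stroke at J1  (only one effort-in slot at J1)

bond 0 |I1
bond 1 |Sf1
bond 2 |J1
bond 3 |Sf2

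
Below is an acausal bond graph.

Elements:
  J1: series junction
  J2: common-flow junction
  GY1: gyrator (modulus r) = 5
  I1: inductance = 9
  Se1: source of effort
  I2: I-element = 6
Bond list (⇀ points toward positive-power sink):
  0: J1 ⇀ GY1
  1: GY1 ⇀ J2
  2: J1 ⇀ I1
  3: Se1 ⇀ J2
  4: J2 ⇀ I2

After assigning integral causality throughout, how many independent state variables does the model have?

2  (I1, I2 all integral)

#3 stroke→J2  (Se1 fixes effort; stroke away)
#2 stroke→I1  (I1: I, integral causality)
#0 stroke→J1  (1-jn J1 has f-setter on 2)
#1 stroke→J2  (GY1 both-in/both-out from 0)
#4 stroke→I2  (closing 1-jn rule on J2)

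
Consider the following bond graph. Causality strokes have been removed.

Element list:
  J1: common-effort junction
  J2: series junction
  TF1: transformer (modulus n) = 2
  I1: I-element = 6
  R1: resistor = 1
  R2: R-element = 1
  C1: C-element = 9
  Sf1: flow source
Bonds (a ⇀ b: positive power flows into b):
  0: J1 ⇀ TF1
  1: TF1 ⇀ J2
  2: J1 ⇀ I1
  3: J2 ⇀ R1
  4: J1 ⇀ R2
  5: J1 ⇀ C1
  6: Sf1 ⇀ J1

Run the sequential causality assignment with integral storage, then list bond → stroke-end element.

b6 stroke→Sf1  (source Sf1 imposes f)
b2 stroke→I1  (prefer integral on I1)
b5 stroke→J1  (prefer integral on C1)
b0 stroke→TF1  (J1 effort already set via bond 5)
b4 stroke→R2  (common-e at J1 fixed by 5)
b1 stroke→J2  (TF TF1: opposite of bond 0)
b3 stroke→R1  (closing 1-jn rule on J2)

bond 0 stroke at TF1
bond 1 stroke at J2
bond 2 stroke at I1
bond 3 stroke at R1
bond 4 stroke at R2
bond 5 stroke at J1
bond 6 stroke at Sf1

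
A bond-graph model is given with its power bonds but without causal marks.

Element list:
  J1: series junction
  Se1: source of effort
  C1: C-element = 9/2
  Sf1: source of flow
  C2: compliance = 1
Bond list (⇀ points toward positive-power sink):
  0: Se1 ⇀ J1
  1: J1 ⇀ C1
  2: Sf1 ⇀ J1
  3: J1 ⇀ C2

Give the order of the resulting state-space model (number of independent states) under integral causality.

2  (C1, C2 all integral)

b0 stroke→J1  (Se1 (Se) sets effort on bond)
b2 stroke→Sf1  (Sf1 (Sf) sets flow on bond)
b1 stroke→J1  (common-f at J1 fixed by 2)
b3 stroke→J1  (J1 flow already set via bond 2)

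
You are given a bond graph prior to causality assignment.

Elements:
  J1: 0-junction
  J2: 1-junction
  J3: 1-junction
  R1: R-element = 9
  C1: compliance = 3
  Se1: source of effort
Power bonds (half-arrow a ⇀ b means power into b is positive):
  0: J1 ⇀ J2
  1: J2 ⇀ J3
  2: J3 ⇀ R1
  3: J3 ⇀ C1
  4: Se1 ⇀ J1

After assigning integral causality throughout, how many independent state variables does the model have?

1  (C1 all integral)

bond 4 →J1  (Se1 fixes effort; stroke away)
bond 0 →J2  (J1 effort already set via bond 4)
bond 1 →J3  (J2: last free bond brings flow in)
bond 3 →J3  (C1: C, integral causality)
bond 2 →R1  (J3 needs exactly one f-in)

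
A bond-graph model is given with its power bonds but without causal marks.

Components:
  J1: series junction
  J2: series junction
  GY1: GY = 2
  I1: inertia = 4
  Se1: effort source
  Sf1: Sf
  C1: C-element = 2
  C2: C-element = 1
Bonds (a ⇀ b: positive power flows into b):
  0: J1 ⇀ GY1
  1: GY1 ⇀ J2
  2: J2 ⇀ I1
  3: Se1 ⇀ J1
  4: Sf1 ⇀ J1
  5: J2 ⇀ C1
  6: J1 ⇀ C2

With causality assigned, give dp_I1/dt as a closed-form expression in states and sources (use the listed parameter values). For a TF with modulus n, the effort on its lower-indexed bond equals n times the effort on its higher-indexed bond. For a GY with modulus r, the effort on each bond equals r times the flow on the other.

β3 stroke at J1  (Se1 fixes effort; stroke away)
β4 stroke at Sf1  (source Sf1 imposes f)
β0 stroke at J1  (1-jn J1 has f-setter on 4)
β6 stroke at J1  (J1 flow already set via bond 4)
β1 stroke at J2  (through GY1, causality inverts; strokes same side of GY1)
β2 stroke at I1  (I1: I, integral causality)
β5 stroke at J2  (1-jn J2 has f-setter on 2)

dp_I1/dt = 2*F_Sf1 - q_C1/2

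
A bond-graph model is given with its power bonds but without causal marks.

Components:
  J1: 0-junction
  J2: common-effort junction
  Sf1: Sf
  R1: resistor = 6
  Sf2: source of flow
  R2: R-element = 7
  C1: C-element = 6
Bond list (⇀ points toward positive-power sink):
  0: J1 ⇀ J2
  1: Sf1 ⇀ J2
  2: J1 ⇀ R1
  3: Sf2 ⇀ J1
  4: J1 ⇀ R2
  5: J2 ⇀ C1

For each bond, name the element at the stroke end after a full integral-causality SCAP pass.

#1 stroke at Sf1  (Sf1 fixes flow; stroke at Sf1)
#3 stroke at Sf2  (Sf2 fixes flow; stroke at Sf2)
#5 stroke at J2  (C1 integral (e out))
#0 stroke at J1  (J2 effort already set via bond 5)
#2 stroke at R1  (0-jn J1 has e-setter on 0)
#4 stroke at R2  (J1: bond 0 brought effort, rest push out)

bond 0 stroke at J1
bond 1 stroke at Sf1
bond 2 stroke at R1
bond 3 stroke at Sf2
bond 4 stroke at R2
bond 5 stroke at J2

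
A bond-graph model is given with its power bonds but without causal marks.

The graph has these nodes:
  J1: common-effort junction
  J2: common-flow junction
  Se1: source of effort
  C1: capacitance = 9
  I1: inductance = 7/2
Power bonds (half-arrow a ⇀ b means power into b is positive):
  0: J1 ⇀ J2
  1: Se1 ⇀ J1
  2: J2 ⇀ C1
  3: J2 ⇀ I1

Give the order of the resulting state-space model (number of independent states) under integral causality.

bond 1 →J1  (Se1 (Se) sets effort on bond)
bond 0 →J2  (J1 effort already set via bond 1)
bond 2 →J2  (prefer integral on C1)
bond 3 →I1  (closing 1-jn rule on J2)

2  (C1, I1 all integral)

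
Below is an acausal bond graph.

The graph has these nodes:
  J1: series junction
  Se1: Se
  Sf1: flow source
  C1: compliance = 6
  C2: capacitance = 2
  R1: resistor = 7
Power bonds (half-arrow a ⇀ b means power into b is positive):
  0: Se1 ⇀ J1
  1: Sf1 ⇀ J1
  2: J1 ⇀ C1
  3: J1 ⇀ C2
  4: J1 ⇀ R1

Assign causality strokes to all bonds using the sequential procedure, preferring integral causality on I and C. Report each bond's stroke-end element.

bond 0 |J1  (Se1 (Se) sets effort on bond)
bond 1 |Sf1  (Sf1 fixes flow; stroke at Sf1)
bond 2 |J1  (J1 flow already set via bond 1)
bond 3 |J1  (J1 flow already set via bond 1)
bond 4 |J1  (J1 flow already set via bond 1)

b0 stroke at J1
b1 stroke at Sf1
b2 stroke at J1
b3 stroke at J1
b4 stroke at J1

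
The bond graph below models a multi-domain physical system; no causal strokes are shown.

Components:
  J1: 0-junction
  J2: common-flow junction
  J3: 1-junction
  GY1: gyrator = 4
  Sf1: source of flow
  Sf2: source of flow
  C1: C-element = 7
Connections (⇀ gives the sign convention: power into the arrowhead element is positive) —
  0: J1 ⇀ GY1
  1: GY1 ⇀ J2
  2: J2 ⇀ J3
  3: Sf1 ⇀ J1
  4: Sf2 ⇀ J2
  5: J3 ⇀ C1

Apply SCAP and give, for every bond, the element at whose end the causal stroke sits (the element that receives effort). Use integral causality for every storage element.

bond 0 |J1
bond 1 |J2
bond 2 |J2
bond 3 |Sf1
bond 4 |Sf2
bond 5 |J3

#3 →Sf1  (Sf1 fixes flow; stroke at Sf1)
#4 →Sf2  (Sf2 (Sf) sets flow on bond)
#0 →J1  (only one effort-in slot at J1)
#1 →J2  (J2: bond 4 brought flow, rest push out)
#2 →J2  (J2 flow already set via bond 4)
#5 →J3  (J3: bond 2 brought flow, rest push out)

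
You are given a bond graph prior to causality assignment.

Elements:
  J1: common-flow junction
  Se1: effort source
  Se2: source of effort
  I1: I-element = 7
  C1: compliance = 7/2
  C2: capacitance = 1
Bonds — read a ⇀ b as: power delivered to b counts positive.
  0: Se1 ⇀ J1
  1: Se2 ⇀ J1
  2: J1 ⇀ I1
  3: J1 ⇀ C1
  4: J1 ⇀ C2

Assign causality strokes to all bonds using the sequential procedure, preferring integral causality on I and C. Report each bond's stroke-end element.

β0 stroke→J1
β1 stroke→J1
β2 stroke→I1
β3 stroke→J1
β4 stroke→J1

bond 0 stroke→J1  (Se1 (Se) sets effort on bond)
bond 1 stroke→J1  (source Se2 imposes e)
bond 2 stroke→I1  (prefer integral on I1)
bond 3 stroke→J1  (common-f at J1 fixed by 2)
bond 4 stroke→J1  (1-jn J1 has f-setter on 2)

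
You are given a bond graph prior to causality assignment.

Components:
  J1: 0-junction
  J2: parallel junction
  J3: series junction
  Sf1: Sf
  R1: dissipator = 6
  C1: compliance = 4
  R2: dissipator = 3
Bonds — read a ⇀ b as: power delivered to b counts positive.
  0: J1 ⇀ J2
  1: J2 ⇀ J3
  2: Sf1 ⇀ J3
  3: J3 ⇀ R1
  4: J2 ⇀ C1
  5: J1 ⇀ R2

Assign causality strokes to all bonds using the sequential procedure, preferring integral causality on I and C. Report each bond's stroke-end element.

β0 stroke→J1
β1 stroke→J3
β2 stroke→Sf1
β3 stroke→J3
β4 stroke→J2
β5 stroke→R2

bond 2 →Sf1  (source Sf1 imposes f)
bond 1 →J3  (common-f at J3 fixed by 2)
bond 3 →J3  (J3: bond 2 brought flow, rest push out)
bond 4 →J2  (C1 integral (e out))
bond 0 →J1  (common-e at J2 fixed by 4)
bond 5 →R2  (J1 effort already set via bond 0)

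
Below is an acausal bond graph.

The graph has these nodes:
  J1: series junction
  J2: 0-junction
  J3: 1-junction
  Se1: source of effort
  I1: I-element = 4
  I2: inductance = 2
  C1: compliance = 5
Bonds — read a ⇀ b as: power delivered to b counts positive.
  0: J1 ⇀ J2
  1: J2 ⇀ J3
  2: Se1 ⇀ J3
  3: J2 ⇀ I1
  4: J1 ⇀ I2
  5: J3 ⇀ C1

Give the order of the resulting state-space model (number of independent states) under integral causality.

3  (C1, I1, I2 all integral)

bond 2 →J3  (source Se1 imposes e)
bond 3 →I1  (prefer integral on I1)
bond 4 →I2  (I2: I, integral causality)
bond 0 →J1  (common-f at J1 fixed by 4)
bond 1 →J2  (only one effort-in slot at J2)
bond 5 →J3  (J3: bond 1 brought flow, rest push out)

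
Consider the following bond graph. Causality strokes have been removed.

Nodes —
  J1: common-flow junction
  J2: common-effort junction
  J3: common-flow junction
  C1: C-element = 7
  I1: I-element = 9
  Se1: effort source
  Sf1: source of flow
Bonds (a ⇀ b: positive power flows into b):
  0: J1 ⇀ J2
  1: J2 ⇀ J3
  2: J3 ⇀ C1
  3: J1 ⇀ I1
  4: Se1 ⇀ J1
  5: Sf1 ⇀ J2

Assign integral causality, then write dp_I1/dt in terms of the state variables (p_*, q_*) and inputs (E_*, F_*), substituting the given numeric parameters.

dp_I1/dt = E_Se1 - q_C1/7

#4 →J1  (Se1 (Se) sets effort on bond)
#5 →Sf1  (source Sf1 imposes f)
#2 →J3  (C1 outputs effort q/C1)
#1 →J2  (J3 needs exactly one f-in)
#0 →J1  (J2: bond 1 brought effort, rest push out)
#3 →I1  (J1: last free bond brings flow in)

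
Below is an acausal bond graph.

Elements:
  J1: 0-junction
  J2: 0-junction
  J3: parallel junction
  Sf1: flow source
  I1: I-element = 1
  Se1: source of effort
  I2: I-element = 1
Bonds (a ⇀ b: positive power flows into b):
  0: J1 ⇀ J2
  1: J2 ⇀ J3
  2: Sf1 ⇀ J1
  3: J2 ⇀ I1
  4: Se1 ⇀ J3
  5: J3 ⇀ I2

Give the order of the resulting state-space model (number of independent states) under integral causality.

2  (I1, I2 all integral)

bond 2 stroke at Sf1  (source Sf1 imposes f)
bond 4 stroke at J3  (Se1: effort source, stroke at far end)
bond 0 stroke at J1  (J1 needs exactly one e-in)
bond 1 stroke at J2  (J3: bond 4 brought effort, rest push out)
bond 5 stroke at I2  (J3 effort already set via bond 4)
bond 3 stroke at I1  (0-jn J2 has e-setter on 1)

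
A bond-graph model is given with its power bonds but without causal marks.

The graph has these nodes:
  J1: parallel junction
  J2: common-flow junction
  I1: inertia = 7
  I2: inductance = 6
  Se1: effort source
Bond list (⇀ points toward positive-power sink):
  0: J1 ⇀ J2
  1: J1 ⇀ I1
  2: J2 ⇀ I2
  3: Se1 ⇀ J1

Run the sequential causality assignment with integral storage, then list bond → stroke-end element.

b0 stroke→J2
b1 stroke→I1
b2 stroke→I2
b3 stroke→J1

b3 →J1  (source Se1 imposes e)
b0 →J2  (common-e at J1 fixed by 3)
b1 →I1  (common-e at J1 fixed by 3)
b2 →I2  (closing 1-jn rule on J2)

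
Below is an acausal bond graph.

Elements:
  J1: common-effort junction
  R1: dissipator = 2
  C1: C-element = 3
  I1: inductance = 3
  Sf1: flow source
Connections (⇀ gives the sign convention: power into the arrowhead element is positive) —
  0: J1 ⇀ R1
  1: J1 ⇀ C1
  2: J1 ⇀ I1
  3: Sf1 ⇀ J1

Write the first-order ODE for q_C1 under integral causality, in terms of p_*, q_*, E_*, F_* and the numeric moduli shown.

dq_C1/dt = F_Sf1 - p_I1/3 - q_C1/6

#3 →Sf1  (Sf1 (Sf) sets flow on bond)
#1 →J1  (prefer integral on C1)
#0 →R1  (0-jn J1 has e-setter on 1)
#2 →I1  (J1 effort already set via bond 1)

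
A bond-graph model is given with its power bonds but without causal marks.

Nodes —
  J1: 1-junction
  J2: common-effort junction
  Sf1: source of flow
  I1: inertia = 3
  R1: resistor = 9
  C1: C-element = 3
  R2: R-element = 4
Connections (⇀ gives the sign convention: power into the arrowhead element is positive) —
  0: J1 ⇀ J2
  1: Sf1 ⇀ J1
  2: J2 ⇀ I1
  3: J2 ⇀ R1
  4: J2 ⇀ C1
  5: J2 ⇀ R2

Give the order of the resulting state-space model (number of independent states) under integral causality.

2  (C1, I1 all integral)

β1 stroke at Sf1  (Sf1: flow source, stroke at near end)
β0 stroke at J1  (1-jn J1 has f-setter on 1)
β2 stroke at I1  (I1 outputs flow p/I1)
β4 stroke at J2  (C1 outputs effort q/C1)
β3 stroke at R1  (J2 effort already set via bond 4)
β5 stroke at R2  (common-e at J2 fixed by 4)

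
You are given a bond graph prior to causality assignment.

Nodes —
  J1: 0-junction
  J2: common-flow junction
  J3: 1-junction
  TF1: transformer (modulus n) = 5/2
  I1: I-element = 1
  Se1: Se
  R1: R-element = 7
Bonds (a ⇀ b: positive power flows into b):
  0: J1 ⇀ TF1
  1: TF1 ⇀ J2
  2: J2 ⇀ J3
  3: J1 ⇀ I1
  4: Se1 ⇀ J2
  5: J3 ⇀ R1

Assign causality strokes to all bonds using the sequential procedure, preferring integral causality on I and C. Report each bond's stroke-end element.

#4 stroke→J2  (source Se1 imposes e)
#3 stroke→I1  (I1 outputs flow p/I1)
#0 stroke→J1  (only one effort-in slot at J1)
#1 stroke→TF1  (through TF1, causality passes straight; one stroke at TF1)
#2 stroke→J2  (J2: bond 1 brought flow, rest push out)
#5 stroke→J3  (common-f at J3 fixed by 2)

bond 0 stroke→J1
bond 1 stroke→TF1
bond 2 stroke→J2
bond 3 stroke→I1
bond 4 stroke→J2
bond 5 stroke→J3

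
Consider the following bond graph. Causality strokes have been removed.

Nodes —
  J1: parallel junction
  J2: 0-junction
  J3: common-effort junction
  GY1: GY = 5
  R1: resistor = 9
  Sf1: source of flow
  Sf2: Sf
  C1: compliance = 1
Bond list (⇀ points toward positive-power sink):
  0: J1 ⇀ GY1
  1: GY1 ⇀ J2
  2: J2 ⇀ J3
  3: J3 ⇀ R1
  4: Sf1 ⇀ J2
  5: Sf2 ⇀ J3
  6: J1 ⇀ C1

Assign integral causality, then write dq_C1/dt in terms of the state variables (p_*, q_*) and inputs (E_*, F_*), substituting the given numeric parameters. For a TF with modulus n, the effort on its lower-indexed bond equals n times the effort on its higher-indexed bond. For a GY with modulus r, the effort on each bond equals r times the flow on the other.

dq_C1/dt = -9*F_Sf1/5 - 9*F_Sf2/5 - 9*q_C1/25

β4 stroke at Sf1  (Sf1 (Sf) sets flow on bond)
β5 stroke at Sf2  (Sf2: flow source, stroke at near end)
β6 stroke at J1  (prefer integral on C1)
β0 stroke at GY1  (J1: bond 6 brought effort, rest push out)
β1 stroke at GY1  (through GY1, causality inverts; strokes same side of GY1)
β2 stroke at J2  (closing 0-jn rule on J2)
β3 stroke at J3  (only one effort-in slot at J3)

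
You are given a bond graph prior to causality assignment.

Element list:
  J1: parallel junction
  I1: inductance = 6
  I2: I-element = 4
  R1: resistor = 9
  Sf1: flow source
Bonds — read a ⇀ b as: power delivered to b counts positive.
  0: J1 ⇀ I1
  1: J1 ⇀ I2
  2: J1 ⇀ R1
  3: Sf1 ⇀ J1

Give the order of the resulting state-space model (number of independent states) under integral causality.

b3 |Sf1  (Sf1: flow source, stroke at near end)
b0 |I1  (I1: I, integral causality)
b1 |I2  (prefer integral on I2)
b2 |J1  (only one effort-in slot at J1)

2  (I1, I2 all integral)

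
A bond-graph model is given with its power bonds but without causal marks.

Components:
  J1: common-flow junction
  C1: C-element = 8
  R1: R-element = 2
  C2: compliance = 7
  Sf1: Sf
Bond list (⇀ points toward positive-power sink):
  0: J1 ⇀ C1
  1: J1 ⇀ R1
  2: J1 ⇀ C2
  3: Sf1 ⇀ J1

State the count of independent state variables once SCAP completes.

2  (C1, C2 all integral)

b3 stroke at Sf1  (Sf1: flow source, stroke at near end)
b0 stroke at J1  (J1 flow already set via bond 3)
b1 stroke at J1  (common-f at J1 fixed by 3)
b2 stroke at J1  (J1: bond 3 brought flow, rest push out)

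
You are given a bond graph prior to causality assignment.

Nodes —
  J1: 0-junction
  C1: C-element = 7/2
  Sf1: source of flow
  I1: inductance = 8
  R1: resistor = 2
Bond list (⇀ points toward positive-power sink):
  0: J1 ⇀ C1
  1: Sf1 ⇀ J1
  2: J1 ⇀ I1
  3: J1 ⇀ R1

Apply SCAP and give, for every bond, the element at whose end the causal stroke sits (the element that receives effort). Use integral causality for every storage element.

b1 |Sf1  (Sf1 fixes flow; stroke at Sf1)
b0 |J1  (C1 integral (e out))
b2 |I1  (J1: bond 0 brought effort, rest push out)
b3 |R1  (J1 effort already set via bond 0)

bond 0 stroke at J1
bond 1 stroke at Sf1
bond 2 stroke at I1
bond 3 stroke at R1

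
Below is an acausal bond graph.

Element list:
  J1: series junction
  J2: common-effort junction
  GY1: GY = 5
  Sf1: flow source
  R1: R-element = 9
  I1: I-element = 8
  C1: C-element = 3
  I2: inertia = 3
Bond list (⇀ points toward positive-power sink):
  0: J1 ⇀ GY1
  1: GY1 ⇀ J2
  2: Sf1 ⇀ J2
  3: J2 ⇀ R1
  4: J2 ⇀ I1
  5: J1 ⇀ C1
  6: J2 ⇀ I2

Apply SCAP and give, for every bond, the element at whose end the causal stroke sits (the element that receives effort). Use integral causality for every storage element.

β0 |GY1
β1 |GY1
β2 |Sf1
β3 |J2
β4 |I1
β5 |J1
β6 |I2

bond 2 →Sf1  (Sf1 (Sf) sets flow on bond)
bond 4 →I1  (I1: I, integral causality)
bond 5 →J1  (C1: C, integral causality)
bond 0 →GY1  (J1 needs exactly one f-in)
bond 1 →GY1  (GY1: gyrator matches bond 0)
bond 6 →I2  (I2: I, integral causality)
bond 3 →J2  (closing 0-jn rule on J2)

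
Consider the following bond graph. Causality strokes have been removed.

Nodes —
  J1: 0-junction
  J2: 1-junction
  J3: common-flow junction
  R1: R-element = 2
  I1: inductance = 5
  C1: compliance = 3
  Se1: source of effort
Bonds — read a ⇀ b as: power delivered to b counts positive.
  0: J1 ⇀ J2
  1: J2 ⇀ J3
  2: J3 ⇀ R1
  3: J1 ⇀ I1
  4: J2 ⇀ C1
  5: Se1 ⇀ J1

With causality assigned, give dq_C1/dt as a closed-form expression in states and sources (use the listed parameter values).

dq_C1/dt = E_Se1/2 - q_C1/6

b5 stroke→J1  (Se1 (Se) sets effort on bond)
b0 stroke→J2  (J1: bond 5 brought effort, rest push out)
b3 stroke→I1  (J1 effort already set via bond 5)
b4 stroke→J2  (C1 integral (e out))
b1 stroke→J3  (J2 needs exactly one f-in)
b2 stroke→R1  (closing 1-jn rule on J3)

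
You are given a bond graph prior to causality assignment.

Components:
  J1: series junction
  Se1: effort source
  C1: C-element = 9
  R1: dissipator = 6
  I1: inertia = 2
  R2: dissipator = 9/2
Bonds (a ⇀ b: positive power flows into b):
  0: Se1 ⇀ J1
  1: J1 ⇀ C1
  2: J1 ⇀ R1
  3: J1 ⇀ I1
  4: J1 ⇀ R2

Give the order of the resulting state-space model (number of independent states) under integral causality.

#0 stroke at J1  (Se1 (Se) sets effort on bond)
#1 stroke at J1  (C1 outputs effort q/C1)
#3 stroke at I1  (prefer integral on I1)
#2 stroke at J1  (1-jn J1 has f-setter on 3)
#4 stroke at J1  (1-jn J1 has f-setter on 3)

2  (C1, I1 all integral)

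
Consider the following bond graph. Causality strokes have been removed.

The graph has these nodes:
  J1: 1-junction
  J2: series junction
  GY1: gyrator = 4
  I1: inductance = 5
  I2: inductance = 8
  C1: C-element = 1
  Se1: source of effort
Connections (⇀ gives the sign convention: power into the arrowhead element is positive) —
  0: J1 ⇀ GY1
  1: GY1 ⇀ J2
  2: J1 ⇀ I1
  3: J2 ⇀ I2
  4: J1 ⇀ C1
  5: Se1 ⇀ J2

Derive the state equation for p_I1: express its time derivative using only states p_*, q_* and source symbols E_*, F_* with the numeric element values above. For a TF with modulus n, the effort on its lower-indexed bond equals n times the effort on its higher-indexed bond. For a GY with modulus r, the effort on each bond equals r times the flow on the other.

dp_I1/dt = -p_I2/2 - q_C1

bond 5 stroke→J2  (source Se1 imposes e)
bond 2 stroke→I1  (I1 integral (f out))
bond 0 stroke→J1  (1-jn J1 has f-setter on 2)
bond 4 stroke→J1  (common-f at J1 fixed by 2)
bond 1 stroke→J2  (through GY1, causality inverts; strokes same side of GY1)
bond 3 stroke→I2  (only one flow-in slot at J2)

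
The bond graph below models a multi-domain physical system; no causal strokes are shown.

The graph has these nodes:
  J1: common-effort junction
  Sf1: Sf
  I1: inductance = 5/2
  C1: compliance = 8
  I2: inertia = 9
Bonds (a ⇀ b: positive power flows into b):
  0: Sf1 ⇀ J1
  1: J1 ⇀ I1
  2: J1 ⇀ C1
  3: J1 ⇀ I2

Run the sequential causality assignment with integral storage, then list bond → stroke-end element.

β0 →Sf1  (source Sf1 imposes f)
β1 →I1  (I1 outputs flow p/I1)
β2 →J1  (C1: C, integral causality)
β3 →I2  (J1 effort already set via bond 2)

bond 0 stroke at Sf1
bond 1 stroke at I1
bond 2 stroke at J1
bond 3 stroke at I2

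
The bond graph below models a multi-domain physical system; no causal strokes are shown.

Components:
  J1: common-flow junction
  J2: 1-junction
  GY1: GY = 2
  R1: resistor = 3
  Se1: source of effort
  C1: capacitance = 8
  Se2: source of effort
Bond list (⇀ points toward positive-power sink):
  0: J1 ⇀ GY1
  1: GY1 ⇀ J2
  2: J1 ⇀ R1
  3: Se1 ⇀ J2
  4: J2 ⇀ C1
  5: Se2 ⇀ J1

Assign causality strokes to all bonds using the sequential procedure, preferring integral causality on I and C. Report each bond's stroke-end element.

β3 stroke at J2  (Se1 fixes effort; stroke away)
β5 stroke at J1  (Se2 (Se) sets effort on bond)
β4 stroke at J2  (C1 outputs effort q/C1)
β1 stroke at GY1  (J2 needs exactly one f-in)
β0 stroke at GY1  (GY1: gyrator matches bond 1)
β2 stroke at J1  (1-jn J1 has f-setter on 0)

#0 |GY1
#1 |GY1
#2 |J1
#3 |J2
#4 |J2
#5 |J1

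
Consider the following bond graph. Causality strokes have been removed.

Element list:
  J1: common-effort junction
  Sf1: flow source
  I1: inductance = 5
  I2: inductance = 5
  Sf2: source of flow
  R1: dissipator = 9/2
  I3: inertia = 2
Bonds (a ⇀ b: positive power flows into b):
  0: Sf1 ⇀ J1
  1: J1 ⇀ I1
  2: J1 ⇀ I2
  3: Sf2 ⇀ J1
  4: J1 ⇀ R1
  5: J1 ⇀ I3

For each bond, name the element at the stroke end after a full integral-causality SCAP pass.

β0 stroke→Sf1  (Sf1: flow source, stroke at near end)
β3 stroke→Sf2  (source Sf2 imposes f)
β1 stroke→I1  (I1 outputs flow p/I1)
β2 stroke→I2  (I2: I, integral causality)
β5 stroke→I3  (I3 outputs flow p/I3)
β4 stroke→J1  (only one effort-in slot at J1)

bond 0 |Sf1
bond 1 |I1
bond 2 |I2
bond 3 |Sf2
bond 4 |J1
bond 5 |I3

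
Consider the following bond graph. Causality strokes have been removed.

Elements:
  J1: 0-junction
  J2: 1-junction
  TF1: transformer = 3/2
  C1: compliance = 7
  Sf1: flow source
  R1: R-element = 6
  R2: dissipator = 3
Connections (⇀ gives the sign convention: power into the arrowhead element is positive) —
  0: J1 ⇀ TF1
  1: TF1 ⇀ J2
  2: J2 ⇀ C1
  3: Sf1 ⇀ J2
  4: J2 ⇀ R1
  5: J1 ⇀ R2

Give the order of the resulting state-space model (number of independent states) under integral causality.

1  (C1 all integral)

b3 stroke at Sf1  (Sf1 fixes flow; stroke at Sf1)
b1 stroke at J2  (1-jn J2 has f-setter on 3)
b2 stroke at J2  (common-f at J2 fixed by 3)
b4 stroke at J2  (J2 flow already set via bond 3)
b0 stroke at TF1  (TF TF1: opposite of bond 1)
b5 stroke at J1  (J1: last free bond brings effort in)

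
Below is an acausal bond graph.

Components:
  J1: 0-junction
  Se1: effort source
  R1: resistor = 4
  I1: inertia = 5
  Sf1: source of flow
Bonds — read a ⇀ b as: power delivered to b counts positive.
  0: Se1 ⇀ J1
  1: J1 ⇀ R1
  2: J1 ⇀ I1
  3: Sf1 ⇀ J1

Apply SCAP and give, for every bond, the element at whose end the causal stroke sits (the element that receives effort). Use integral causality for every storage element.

β0 |J1  (Se1 fixes effort; stroke away)
β3 |Sf1  (Sf1: flow source, stroke at near end)
β1 |R1  (common-e at J1 fixed by 0)
β2 |I1  (J1: bond 0 brought effort, rest push out)

bond 0 →J1
bond 1 →R1
bond 2 →I1
bond 3 →Sf1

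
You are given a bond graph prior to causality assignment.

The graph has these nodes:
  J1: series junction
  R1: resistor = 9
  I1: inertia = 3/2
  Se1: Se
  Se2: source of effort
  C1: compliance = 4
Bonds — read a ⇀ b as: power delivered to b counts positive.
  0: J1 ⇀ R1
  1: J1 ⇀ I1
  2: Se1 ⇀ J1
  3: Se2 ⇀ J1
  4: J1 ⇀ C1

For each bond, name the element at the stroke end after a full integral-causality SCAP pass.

bond 2 stroke→J1  (Se1: effort source, stroke at far end)
bond 3 stroke→J1  (Se2: effort source, stroke at far end)
bond 1 stroke→I1  (I1: I, integral causality)
bond 0 stroke→J1  (J1: bond 1 brought flow, rest push out)
bond 4 stroke→J1  (J1: bond 1 brought flow, rest push out)

bond 0 stroke→J1
bond 1 stroke→I1
bond 2 stroke→J1
bond 3 stroke→J1
bond 4 stroke→J1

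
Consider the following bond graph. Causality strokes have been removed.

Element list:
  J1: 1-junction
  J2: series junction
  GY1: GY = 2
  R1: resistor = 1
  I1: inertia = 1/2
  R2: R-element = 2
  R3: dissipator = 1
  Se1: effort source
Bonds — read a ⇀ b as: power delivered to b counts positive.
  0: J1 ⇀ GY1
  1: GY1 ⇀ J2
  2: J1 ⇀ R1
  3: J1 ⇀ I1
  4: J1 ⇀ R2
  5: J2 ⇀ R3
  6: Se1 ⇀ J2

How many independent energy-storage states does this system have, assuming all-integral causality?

bond 6 stroke→J2  (Se1 (Se) sets effort on bond)
bond 3 stroke→I1  (I1 integral (f out))
bond 0 stroke→J1  (common-f at J1 fixed by 3)
bond 2 stroke→J1  (J1: bond 3 brought flow, rest push out)
bond 4 stroke→J1  (J1: bond 3 brought flow, rest push out)
bond 1 stroke→J2  (GY1: gyrator matches bond 0)
bond 5 stroke→R3  (J2: last free bond brings flow in)

1  (I1 all integral)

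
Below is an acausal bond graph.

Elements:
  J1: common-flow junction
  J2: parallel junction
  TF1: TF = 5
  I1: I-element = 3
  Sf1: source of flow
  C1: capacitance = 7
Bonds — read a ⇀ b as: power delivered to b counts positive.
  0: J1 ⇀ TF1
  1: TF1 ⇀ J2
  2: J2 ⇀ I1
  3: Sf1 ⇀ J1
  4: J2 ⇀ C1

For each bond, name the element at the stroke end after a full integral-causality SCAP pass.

β0 stroke at J1
β1 stroke at TF1
β2 stroke at I1
β3 stroke at Sf1
β4 stroke at J2

bond 3 stroke at Sf1  (Sf1 (Sf) sets flow on bond)
bond 0 stroke at J1  (common-f at J1 fixed by 3)
bond 1 stroke at TF1  (through TF1, causality passes straight; one stroke at TF1)
bond 2 stroke at I1  (I1 outputs flow p/I1)
bond 4 stroke at J2  (J2 needs exactly one e-in)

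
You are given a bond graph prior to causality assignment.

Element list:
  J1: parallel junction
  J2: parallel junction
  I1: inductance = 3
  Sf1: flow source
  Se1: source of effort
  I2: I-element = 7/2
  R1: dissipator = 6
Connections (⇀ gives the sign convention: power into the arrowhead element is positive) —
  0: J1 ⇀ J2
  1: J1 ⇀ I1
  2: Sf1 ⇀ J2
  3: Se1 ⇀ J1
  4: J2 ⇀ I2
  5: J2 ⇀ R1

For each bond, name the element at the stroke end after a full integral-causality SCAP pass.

b0 |J2
b1 |I1
b2 |Sf1
b3 |J1
b4 |I2
b5 |R1

β2 stroke at Sf1  (Sf1: flow source, stroke at near end)
β3 stroke at J1  (source Se1 imposes e)
β0 stroke at J2  (0-jn J1 has e-setter on 3)
β1 stroke at I1  (J1: bond 3 brought effort, rest push out)
β4 stroke at I2  (J2: bond 0 brought effort, rest push out)
β5 stroke at R1  (0-jn J2 has e-setter on 0)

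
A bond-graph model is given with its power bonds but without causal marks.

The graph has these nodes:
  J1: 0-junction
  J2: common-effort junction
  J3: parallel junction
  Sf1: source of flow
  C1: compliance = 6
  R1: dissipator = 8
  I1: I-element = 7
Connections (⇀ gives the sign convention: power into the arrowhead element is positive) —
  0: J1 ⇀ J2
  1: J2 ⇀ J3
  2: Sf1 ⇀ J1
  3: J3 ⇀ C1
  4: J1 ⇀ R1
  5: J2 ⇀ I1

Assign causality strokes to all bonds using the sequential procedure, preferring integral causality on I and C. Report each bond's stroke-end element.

b2 |Sf1  (Sf1: flow source, stroke at near end)
b3 |J3  (C1 integral (e out))
b1 |J2  (J3: bond 3 brought effort, rest push out)
b0 |J1  (0-jn J2 has e-setter on 1)
b5 |I1  (common-e at J2 fixed by 1)
b4 |R1  (common-e at J1 fixed by 0)

b0 stroke→J1
b1 stroke→J2
b2 stroke→Sf1
b3 stroke→J3
b4 stroke→R1
b5 stroke→I1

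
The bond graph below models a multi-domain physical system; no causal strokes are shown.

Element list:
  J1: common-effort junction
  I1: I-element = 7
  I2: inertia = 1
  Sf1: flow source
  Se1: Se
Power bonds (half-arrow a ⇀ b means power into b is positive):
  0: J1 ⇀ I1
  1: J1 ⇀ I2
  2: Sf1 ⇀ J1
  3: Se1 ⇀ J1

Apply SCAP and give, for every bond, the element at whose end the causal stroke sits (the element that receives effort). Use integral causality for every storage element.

bond 0 |I1
bond 1 |I2
bond 2 |Sf1
bond 3 |J1

b2 →Sf1  (Sf1: flow source, stroke at near end)
b3 →J1  (Se1 (Se) sets effort on bond)
b0 →I1  (0-jn J1 has e-setter on 3)
b1 →I2  (0-jn J1 has e-setter on 3)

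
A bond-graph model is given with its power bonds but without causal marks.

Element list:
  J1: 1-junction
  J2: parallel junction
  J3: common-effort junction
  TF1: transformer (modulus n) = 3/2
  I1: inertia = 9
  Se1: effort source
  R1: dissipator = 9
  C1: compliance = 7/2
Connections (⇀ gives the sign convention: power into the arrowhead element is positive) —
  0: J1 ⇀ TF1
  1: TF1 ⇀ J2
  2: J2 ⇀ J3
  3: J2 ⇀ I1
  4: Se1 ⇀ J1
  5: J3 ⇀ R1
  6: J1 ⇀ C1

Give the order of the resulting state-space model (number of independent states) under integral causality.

2  (C1, I1 all integral)

β4 |J1  (Se1: effort source, stroke at far end)
β3 |I1  (I1 integral (f out))
β6 |J1  (C1 integral (e out))
β0 |TF1  (only one flow-in slot at J1)
β1 |J2  (TF TF1: opposite of bond 0)
β2 |J3  (common-e at J2 fixed by 1)
β5 |R1  (common-e at J3 fixed by 2)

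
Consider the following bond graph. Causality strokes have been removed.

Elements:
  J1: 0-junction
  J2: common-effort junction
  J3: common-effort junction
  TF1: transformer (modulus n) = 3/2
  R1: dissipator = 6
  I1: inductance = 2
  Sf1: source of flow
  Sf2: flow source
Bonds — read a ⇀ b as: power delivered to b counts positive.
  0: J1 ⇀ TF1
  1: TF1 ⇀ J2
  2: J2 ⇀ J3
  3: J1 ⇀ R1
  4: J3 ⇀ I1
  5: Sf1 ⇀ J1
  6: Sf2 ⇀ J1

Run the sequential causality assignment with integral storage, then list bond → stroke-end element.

#5 |Sf1  (Sf1 fixes flow; stroke at Sf1)
#6 |Sf2  (Sf2: flow source, stroke at near end)
#4 |I1  (I1: I, integral causality)
#2 |J3  (closing 0-jn rule on J3)
#1 |J2  (closing 0-jn rule on J2)
#0 |TF1  (TF1: transformer flips bond 1)
#3 |J1  (J1 needs exactly one e-in)

β0 |TF1
β1 |J2
β2 |J3
β3 |J1
β4 |I1
β5 |Sf1
β6 |Sf2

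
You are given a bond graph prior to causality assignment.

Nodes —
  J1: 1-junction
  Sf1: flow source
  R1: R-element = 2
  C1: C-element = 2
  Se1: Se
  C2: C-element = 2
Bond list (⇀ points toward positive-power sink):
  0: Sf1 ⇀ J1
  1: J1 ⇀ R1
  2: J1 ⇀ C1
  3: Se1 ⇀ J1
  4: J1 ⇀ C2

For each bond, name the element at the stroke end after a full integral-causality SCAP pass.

#0 |Sf1  (Sf1: flow source, stroke at near end)
#3 |J1  (Se1 (Se) sets effort on bond)
#1 |J1  (common-f at J1 fixed by 0)
#2 |J1  (J1 flow already set via bond 0)
#4 |J1  (J1: bond 0 brought flow, rest push out)

β0 stroke→Sf1
β1 stroke→J1
β2 stroke→J1
β3 stroke→J1
β4 stroke→J1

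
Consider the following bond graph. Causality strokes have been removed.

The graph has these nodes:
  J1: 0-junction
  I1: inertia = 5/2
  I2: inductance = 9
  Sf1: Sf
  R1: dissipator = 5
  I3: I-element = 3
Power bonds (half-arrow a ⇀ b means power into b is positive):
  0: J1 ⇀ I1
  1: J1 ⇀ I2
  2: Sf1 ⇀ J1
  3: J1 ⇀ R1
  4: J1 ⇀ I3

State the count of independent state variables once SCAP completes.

3  (I1, I2, I3 all integral)

#2 →Sf1  (Sf1: flow source, stroke at near end)
#0 →I1  (prefer integral on I1)
#1 →I2  (I2 outputs flow p/I2)
#4 →I3  (prefer integral on I3)
#3 →J1  (only one effort-in slot at J1)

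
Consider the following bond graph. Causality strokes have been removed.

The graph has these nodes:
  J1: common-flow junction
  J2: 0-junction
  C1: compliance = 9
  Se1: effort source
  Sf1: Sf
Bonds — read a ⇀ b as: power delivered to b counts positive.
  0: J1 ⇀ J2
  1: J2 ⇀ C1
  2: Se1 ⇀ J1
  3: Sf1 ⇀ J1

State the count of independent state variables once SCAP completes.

1  (C1 all integral)

bond 2 →J1  (Se1 (Se) sets effort on bond)
bond 3 →Sf1  (Sf1: flow source, stroke at near end)
bond 0 →J1  (J1 flow already set via bond 3)
bond 1 →J2  (only one effort-in slot at J2)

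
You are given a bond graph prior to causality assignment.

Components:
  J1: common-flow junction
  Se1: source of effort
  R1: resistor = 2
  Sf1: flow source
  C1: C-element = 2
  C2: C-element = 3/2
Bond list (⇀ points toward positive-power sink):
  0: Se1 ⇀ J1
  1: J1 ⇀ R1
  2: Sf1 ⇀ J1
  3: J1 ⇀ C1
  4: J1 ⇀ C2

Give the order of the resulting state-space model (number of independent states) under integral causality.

β0 →J1  (Se1 fixes effort; stroke away)
β2 →Sf1  (Sf1 (Sf) sets flow on bond)
β1 →J1  (common-f at J1 fixed by 2)
β3 →J1  (J1: bond 2 brought flow, rest push out)
β4 →J1  (common-f at J1 fixed by 2)

2  (C1, C2 all integral)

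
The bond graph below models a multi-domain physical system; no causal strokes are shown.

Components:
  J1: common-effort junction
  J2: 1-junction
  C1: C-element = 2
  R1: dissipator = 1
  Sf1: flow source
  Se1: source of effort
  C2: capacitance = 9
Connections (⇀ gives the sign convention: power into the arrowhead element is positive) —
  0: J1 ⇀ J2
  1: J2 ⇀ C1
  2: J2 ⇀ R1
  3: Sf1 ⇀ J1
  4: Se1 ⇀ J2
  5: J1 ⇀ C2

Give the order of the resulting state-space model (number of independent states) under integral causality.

2  (C1, C2 all integral)

β3 |Sf1  (Sf1: flow source, stroke at near end)
β4 |J2  (Se1 fixes effort; stroke away)
β1 |J2  (prefer integral on C1)
β5 |J1  (C2 outputs effort q/C2)
β0 |J2  (common-e at J1 fixed by 5)
β2 |R1  (closing 1-jn rule on J2)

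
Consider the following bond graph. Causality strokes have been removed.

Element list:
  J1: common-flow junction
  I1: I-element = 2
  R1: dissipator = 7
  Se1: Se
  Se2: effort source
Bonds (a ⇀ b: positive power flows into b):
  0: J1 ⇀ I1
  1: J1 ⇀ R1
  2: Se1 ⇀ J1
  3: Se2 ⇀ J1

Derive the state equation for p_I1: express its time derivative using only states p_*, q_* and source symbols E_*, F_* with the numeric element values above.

dp_I1/dt = E_Se1 + E_Se2 - 7*p_I1/2

#2 stroke at J1  (Se1 (Se) sets effort on bond)
#3 stroke at J1  (Se2: effort source, stroke at far end)
#0 stroke at I1  (I1: I, integral causality)
#1 stroke at J1  (1-jn J1 has f-setter on 0)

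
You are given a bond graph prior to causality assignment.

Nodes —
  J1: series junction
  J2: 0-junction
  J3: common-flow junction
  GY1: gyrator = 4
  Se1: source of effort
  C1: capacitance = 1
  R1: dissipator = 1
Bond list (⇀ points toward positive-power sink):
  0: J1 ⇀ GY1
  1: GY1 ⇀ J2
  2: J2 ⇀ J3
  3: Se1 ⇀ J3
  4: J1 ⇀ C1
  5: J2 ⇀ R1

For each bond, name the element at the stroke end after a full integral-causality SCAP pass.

b3 →J3  (Se1 (Se) sets effort on bond)
b2 →J2  (closing 1-jn rule on J3)
b1 →GY1  (common-e at J2 fixed by 2)
b5 →R1  (J2: bond 2 brought effort, rest push out)
b0 →GY1  (through GY1, causality inverts; strokes same side of GY1)
b4 →J1  (J1: bond 0 brought flow, rest push out)

bond 0 |GY1
bond 1 |GY1
bond 2 |J2
bond 3 |J3
bond 4 |J1
bond 5 |R1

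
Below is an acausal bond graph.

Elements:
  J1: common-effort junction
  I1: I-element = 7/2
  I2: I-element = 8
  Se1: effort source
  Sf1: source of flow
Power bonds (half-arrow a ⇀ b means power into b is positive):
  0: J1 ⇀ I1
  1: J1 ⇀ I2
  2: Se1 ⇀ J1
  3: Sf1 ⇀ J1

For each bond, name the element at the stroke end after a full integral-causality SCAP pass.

#2 →J1  (Se1 (Se) sets effort on bond)
#3 →Sf1  (Sf1 fixes flow; stroke at Sf1)
#0 →I1  (common-e at J1 fixed by 2)
#1 →I2  (J1: bond 2 brought effort, rest push out)

b0 stroke at I1
b1 stroke at I2
b2 stroke at J1
b3 stroke at Sf1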